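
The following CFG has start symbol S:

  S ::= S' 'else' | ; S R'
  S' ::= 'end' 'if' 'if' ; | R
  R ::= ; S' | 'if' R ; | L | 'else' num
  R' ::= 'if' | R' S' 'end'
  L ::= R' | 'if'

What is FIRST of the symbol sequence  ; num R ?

{ ; }

; is a terminal; add {;} and stop.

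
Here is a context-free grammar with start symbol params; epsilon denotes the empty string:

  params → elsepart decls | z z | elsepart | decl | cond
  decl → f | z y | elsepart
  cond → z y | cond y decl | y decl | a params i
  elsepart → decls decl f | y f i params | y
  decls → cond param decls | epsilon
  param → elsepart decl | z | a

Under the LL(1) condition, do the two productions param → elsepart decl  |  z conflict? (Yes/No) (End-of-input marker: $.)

FIRST(elsepart decl) = { a, f, y, z } and FIRST(z) = { z }.
Both contain z, so the two alternatives are not disjoint — LL(1) conflict.

Yes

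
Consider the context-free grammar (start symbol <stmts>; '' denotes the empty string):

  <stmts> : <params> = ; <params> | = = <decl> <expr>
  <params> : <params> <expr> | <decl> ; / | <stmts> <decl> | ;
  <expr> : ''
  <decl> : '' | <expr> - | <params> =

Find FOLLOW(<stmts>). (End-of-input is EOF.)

{ EOF, -, ;, = }

<stmts> is the start symbol, so EOF ∈ FOLLOW(<stmts>).
In <params> : <stmts> <decl>: add FIRST(<decl>)\{''} = { -, ;, = }.
  Since <decl> is nullable, also add FOLLOW(<params>) = { EOF, -, ;, = }.
Union: FOLLOW(<stmts>) = { EOF, -, ;, = }.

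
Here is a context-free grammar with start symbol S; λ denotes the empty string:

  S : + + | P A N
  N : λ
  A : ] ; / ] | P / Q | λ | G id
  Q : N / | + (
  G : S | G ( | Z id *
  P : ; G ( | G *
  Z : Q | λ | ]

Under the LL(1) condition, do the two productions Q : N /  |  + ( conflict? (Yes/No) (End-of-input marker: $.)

No

FIRST(N /) = { / } and FIRST(+ () = { + }.
The FIRST sets are disjoint and neither alternative is nullable — no conflict.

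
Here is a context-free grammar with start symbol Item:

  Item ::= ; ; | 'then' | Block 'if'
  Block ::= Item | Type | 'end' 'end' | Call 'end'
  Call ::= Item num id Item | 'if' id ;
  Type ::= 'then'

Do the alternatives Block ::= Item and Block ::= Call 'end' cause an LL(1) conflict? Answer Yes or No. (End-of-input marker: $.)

Yes

FIRST(Item) = { 'end', 'if', 'then', ; } and FIRST(Call 'end') = { 'end', 'if', 'then', ; }.
Both contain 'end', so the two alternatives are not disjoint — LL(1) conflict.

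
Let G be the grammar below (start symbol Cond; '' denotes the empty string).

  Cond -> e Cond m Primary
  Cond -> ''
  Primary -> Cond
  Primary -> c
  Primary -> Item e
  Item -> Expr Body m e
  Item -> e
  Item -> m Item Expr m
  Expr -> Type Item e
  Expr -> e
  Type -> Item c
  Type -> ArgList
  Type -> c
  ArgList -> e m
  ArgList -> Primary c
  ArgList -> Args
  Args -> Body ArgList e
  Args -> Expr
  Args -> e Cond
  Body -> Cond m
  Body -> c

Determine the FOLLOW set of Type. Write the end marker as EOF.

In Expr -> Type Item e: add FIRST(Item e) = { c, e, m }.
Union: FOLLOW(Type) = { c, e, m }.

{ c, e, m }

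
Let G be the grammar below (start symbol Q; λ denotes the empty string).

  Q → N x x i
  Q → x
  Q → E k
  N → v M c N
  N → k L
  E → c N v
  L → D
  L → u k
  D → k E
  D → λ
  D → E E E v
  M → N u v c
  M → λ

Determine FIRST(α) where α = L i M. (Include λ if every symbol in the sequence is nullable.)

Add FIRST(L)\{λ} = { c, k, u }; L is nullable, continue.
i is a terminal; add {i} and stop.

{ c, i, k, u }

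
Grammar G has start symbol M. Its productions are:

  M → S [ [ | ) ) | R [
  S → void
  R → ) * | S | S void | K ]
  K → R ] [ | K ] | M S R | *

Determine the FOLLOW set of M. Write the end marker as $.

M is the start symbol, so $ ∈ FOLLOW(M).
In K → M S R: add FIRST(S R) = { void }.
Union: FOLLOW(M) = { $, void }.

{ $, void }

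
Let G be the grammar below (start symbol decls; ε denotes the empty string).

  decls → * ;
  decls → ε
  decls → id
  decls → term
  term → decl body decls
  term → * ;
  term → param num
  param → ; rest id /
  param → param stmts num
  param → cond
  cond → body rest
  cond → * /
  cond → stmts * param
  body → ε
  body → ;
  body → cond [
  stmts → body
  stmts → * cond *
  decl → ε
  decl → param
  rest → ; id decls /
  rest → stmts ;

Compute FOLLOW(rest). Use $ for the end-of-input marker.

In param → ; rest id /: add FIRST(id /) = { id }.
In cond → body rest: rest is at the end, add FOLLOW(cond) = { $, *, /, ;, [, id, num }.
Union: FOLLOW(rest) = { $, *, /, ;, [, id, num }.

{ $, *, /, ;, [, id, num }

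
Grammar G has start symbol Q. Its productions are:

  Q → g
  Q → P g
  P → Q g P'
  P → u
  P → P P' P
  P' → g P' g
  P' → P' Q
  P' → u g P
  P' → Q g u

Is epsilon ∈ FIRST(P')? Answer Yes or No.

No

No nonterminal in this grammar is nullable.
No production of P' has an RHS whose symbols are all nullable, so P' is not nullable.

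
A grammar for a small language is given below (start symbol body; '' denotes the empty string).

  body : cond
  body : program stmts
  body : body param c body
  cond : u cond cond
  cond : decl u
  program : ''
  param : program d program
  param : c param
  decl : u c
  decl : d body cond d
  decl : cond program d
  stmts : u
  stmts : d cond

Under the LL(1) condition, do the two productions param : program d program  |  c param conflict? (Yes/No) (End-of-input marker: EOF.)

FIRST(program d program) = { d } and FIRST(c param) = { c }.
The FIRST sets are disjoint and neither alternative is nullable — no conflict.

No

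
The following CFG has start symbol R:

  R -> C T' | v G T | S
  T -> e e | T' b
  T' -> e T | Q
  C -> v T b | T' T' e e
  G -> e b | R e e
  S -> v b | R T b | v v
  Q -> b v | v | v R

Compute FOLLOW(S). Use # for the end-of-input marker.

{ #, b, e, v }

In R -> S: S is at the end, add FOLLOW(R) = { #, b, e, v }.
Union: FOLLOW(S) = { #, b, e, v }.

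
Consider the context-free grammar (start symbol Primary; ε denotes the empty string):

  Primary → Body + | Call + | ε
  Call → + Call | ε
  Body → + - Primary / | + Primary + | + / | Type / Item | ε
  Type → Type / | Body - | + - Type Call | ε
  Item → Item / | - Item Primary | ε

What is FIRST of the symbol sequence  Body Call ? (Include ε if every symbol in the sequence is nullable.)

Add FIRST(Body)\{ε} = { +, -, / }; Body is nullable, continue.
Add FIRST(Call)\{ε} = { + }; Call is nullable, continue.
Every symbol is nullable, so include ε.

{ +, -, /, ε }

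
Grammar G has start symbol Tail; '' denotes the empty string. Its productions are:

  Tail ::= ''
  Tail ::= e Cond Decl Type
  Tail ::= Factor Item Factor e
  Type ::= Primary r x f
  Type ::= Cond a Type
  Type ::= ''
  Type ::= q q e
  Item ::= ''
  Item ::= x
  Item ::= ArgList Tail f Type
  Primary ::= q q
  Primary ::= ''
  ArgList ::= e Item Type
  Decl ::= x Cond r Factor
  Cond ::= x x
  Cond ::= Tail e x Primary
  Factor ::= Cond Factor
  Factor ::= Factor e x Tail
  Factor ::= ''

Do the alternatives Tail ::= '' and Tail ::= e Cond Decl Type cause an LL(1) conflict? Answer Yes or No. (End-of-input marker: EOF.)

Yes

FIRST('') = { '' } and FIRST(e Cond Decl Type) = { e }.
The first alternative is nullable and FOLLOW(Tail) = { EOF, e, f, q, r, x } shares e with FIRST of the second — conflict.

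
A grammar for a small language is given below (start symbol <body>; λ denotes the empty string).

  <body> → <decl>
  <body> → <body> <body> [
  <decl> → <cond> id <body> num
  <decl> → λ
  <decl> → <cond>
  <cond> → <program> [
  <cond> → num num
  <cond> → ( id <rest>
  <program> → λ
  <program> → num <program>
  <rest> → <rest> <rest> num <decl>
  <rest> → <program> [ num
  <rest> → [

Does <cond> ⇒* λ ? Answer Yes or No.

No

Nullable nonterminals: <body>, <decl>, <program>.
No production of <cond> has an RHS whose symbols are all nullable, so <cond> is not nullable.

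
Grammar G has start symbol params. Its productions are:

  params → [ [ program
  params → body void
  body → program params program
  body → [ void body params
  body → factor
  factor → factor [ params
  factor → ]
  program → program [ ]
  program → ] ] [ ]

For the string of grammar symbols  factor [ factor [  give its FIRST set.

{ ] }

Add FIRST(factor) = { ] }; factor is not nullable, stop.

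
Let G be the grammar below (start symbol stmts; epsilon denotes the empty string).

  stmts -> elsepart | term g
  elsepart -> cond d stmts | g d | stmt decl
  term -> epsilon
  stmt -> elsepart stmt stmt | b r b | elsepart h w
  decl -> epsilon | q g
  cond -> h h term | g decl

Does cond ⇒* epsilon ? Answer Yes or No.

Nullable nonterminals: decl, term.
No production of cond has an RHS whose symbols are all nullable, so cond is not nullable.

No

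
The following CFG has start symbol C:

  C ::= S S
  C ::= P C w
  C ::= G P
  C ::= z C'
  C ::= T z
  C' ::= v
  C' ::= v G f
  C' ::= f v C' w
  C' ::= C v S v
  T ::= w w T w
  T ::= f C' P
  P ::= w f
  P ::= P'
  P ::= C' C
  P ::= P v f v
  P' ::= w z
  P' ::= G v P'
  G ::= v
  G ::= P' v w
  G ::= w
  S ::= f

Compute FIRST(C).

From C ::= S S: add FIRST(S) = { f }.
From C ::= P C w: add FIRST(P) = { f, v, w, z }.
From C ::= G P: add FIRST(G) = { v, w }.
C ::= z C' contributes {z}.
From C ::= T z: add FIRST(T) = { f, w }.
Union: FIRST(C) = { f, v, w, z }.

{ f, v, w, z }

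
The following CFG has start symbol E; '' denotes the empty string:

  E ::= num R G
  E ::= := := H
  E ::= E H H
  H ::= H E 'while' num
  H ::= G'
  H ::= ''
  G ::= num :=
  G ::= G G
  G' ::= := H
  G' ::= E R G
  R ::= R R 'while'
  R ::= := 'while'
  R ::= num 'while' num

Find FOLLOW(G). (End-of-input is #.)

{ #, 'while', :=, num }

In E ::= num R G: G is at the end, add FOLLOW(E) = { #, 'while', :=, num }.
In G ::= G G: add FIRST(G) = { num }.
In G ::= G G: G is at the end, add FOLLOW(G) = { #, 'while', :=, num }.
In G' ::= E R G: G is at the end, add FOLLOW(G') = { #, 'while', :=, num }.
Union: FOLLOW(G) = { #, 'while', :=, num }.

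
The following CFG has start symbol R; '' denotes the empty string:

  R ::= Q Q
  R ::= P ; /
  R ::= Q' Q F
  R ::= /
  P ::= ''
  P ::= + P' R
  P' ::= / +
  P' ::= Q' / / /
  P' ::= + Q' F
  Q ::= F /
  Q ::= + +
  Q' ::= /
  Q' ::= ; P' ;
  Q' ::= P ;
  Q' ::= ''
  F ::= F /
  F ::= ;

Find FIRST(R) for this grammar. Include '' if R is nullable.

From R ::= Q Q: add FIRST(Q) = { +, ; }.
From R ::= P ; /: P nullable, take FIRST(P) ∪ {;} = { +, ; }.
From R ::= Q' Q F: Q' nullable, take FIRST(Q') ∪ FIRST(Q) = { +, /, ; }.
R ::= / contributes {/}.
Union: FIRST(R) = { +, /, ; }.

{ +, /, ; }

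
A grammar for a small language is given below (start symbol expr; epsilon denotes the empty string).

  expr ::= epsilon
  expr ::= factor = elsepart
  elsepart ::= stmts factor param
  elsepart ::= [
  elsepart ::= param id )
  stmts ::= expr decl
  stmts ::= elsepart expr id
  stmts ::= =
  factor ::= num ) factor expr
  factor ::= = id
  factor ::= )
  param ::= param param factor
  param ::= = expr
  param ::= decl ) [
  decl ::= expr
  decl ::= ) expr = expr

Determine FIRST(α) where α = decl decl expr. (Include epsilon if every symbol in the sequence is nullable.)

Add FIRST(decl)\{epsilon} = { ), =, num }; decl is nullable, continue.
Add FIRST(decl)\{epsilon} = { ), =, num }; decl is nullable, continue.
Add FIRST(expr)\{epsilon} = { ), =, num }; expr is nullable, continue.
Every symbol is nullable, so include epsilon.

{ ), =, num, epsilon }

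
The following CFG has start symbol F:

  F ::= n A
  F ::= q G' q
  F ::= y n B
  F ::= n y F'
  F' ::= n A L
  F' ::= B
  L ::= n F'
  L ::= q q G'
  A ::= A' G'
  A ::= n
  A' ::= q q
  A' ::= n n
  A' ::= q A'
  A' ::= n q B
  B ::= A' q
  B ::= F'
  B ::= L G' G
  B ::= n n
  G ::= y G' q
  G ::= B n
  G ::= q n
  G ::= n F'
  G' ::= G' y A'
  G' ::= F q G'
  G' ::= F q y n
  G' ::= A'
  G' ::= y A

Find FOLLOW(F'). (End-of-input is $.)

{ $, n, q, y }

In F ::= n y F': F' is at the end, add FOLLOW(F) = { $, q }.
In L ::= n F': F' is at the end, add FOLLOW(L) = { $, n, q, y }.
In B ::= F': F' is at the end, add FOLLOW(B) = { $, n, q, y }.
In G ::= n F': F' is at the end, add FOLLOW(G) = { $, n, q, y }.
Union: FOLLOW(F') = { $, n, q, y }.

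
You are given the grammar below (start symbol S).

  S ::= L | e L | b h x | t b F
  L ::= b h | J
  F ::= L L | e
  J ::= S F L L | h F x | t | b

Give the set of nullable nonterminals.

{ } (none)

No nonterminal has an empty production or an RHS whose symbols are all nullable.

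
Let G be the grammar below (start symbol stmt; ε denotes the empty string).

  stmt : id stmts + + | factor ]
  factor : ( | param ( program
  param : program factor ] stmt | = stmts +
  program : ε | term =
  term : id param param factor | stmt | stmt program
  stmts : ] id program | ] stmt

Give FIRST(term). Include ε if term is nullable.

{ (, =, id }

term : id param param factor contributes {id}.
From term : stmt: add FIRST(stmt) = { (, =, id }.
From term : stmt program: add FIRST(stmt) = { (, =, id }.
Union: FIRST(term) = { (, =, id }.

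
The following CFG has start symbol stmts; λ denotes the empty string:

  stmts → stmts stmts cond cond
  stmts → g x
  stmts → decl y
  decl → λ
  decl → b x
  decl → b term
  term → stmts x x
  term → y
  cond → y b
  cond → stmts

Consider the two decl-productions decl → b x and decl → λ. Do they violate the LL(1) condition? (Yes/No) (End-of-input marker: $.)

FIRST(b x) = { b } and FIRST(λ) = { λ }.
The second is nullable but FOLLOW(decl) = { y } is disjoint from FIRST of the first.

No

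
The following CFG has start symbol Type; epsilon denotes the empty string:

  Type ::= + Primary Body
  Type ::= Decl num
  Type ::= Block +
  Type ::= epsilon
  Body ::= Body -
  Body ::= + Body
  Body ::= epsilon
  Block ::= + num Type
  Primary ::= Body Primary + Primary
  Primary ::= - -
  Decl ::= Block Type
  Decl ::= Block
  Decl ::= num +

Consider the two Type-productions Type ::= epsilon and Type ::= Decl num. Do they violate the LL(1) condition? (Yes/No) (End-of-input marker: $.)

FIRST(epsilon) = { epsilon } and FIRST(Decl num) = { +, num }.
The first alternative is nullable and FOLLOW(Type) = { $, +, num } shares + with FIRST of the second — conflict.

Yes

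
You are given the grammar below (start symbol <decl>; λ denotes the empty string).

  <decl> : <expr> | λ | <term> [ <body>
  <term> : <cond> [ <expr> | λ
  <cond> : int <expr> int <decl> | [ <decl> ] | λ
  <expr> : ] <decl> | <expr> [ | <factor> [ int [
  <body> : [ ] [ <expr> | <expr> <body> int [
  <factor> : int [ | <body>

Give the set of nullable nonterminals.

{ <cond>, <decl>, <term> }

Directly nullable (have an λ-production): <decl>, <term>, <cond>.
No other nonterminal has a production whose RHS symbols are all nullable.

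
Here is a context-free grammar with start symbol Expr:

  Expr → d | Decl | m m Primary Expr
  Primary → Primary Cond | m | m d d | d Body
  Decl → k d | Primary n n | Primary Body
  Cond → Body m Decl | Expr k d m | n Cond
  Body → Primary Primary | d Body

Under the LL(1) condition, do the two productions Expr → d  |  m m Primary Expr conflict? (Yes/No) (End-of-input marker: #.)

FIRST(d) = { d } and FIRST(m m Primary Expr) = { m }.
The FIRST sets are disjoint and neither alternative is nullable — no conflict.

No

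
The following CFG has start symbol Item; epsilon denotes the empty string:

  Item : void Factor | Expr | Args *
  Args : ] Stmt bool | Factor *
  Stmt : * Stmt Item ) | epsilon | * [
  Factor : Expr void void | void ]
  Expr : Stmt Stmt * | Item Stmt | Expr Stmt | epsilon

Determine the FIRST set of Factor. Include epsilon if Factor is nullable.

From Factor : Expr void void: Expr nullable, take FIRST(Expr) ∪ {void} = { *, ], void }.
Factor : void ] contributes {void}.
Union: FIRST(Factor) = { *, ], void }.

{ *, ], void }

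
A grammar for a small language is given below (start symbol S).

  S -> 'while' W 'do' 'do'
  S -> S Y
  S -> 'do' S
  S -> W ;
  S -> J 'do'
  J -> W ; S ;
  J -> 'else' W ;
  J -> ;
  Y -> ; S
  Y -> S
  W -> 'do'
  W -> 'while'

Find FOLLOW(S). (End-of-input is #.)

{ #, 'do', 'else', 'while', ; }

S is the start symbol, so # ∈ FOLLOW(S).
In S -> S Y: add FIRST(Y) = { 'do', 'else', 'while', ; }.
In S -> 'do' S: S is at the end, add FOLLOW(S) = { #, 'do', 'else', 'while', ; }.
In J -> W ; S ;: add FIRST(;) = { ; }.
In Y -> ; S: S is at the end, add FOLLOW(Y) = { #, 'do', 'else', 'while', ; }.
In Y -> S: S is at the end, add FOLLOW(Y) = { #, 'do', 'else', 'while', ; }.
Union: FOLLOW(S) = { #, 'do', 'else', 'while', ; }.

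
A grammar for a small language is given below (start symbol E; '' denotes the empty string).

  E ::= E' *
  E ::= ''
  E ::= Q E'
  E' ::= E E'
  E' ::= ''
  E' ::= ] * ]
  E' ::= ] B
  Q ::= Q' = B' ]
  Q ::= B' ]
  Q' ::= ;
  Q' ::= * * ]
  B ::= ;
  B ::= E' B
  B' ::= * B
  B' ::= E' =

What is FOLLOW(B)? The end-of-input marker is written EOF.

{ EOF, *, ;, =, ] }

In E' ::= ] B: B is at the end, add FOLLOW(E') = { EOF, *, ;, =, ] }.
In B ::= E' B: B is at the end, add FOLLOW(B) = { EOF, *, ;, =, ] }.
In B' ::= * B: B is at the end, add FOLLOW(B') = { ] }.
Union: FOLLOW(B) = { EOF, *, ;, =, ] }.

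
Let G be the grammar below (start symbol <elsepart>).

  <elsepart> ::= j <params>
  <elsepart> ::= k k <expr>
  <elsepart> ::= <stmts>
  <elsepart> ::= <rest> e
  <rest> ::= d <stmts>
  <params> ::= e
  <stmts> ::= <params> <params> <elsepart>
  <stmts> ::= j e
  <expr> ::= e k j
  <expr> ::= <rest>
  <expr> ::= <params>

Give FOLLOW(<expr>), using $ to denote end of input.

In <elsepart> ::= k k <expr>: <expr> is at the end, add FOLLOW(<elsepart>) = { $, e }.
Union: FOLLOW(<expr>) = { $, e }.

{ $, e }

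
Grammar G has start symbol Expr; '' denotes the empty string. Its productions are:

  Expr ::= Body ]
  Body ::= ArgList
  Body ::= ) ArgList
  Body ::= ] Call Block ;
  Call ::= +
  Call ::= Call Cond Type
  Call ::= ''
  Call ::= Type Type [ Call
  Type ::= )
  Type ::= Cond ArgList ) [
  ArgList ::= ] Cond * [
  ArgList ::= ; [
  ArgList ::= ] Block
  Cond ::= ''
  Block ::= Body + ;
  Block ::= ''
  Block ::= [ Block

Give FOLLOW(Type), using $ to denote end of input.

In Call ::= Call Cond Type: Type is at the end, add FOLLOW(Call) = { ), ;, [, ] }.
In Call ::= Type Type [ Call: add FIRST(Type [ Call) = { ), ;, ] }.
In Call ::= Type Type [ Call: add FIRST([ Call) = { [ }.
Union: FOLLOW(Type) = { ), ;, [, ] }.

{ ), ;, [, ] }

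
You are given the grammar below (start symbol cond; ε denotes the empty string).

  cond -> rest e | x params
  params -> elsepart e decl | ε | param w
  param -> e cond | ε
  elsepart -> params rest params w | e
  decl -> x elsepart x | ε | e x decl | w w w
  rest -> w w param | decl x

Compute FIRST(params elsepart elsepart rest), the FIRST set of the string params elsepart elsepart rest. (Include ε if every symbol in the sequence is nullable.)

Add FIRST(params)\{ε} = { e, w, x }; params is nullable, continue.
Add FIRST(elsepart) = { e, w, x }; elsepart is not nullable, stop.

{ e, w, x }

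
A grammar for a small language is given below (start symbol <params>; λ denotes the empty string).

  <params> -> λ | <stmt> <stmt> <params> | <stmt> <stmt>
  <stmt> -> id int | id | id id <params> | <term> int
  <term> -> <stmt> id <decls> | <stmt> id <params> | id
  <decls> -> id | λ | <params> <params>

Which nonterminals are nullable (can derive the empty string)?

Directly nullable (have an λ-production): <params>, <decls>.
No other nonterminal has a production whose RHS symbols are all nullable.

{ <decls>, <params> }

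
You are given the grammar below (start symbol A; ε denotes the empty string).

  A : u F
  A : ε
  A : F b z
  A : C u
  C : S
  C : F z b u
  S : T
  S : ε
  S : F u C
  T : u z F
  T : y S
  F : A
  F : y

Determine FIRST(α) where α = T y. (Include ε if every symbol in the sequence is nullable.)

Add FIRST(T) = { u, y }; T is not nullable, stop.

{ u, y }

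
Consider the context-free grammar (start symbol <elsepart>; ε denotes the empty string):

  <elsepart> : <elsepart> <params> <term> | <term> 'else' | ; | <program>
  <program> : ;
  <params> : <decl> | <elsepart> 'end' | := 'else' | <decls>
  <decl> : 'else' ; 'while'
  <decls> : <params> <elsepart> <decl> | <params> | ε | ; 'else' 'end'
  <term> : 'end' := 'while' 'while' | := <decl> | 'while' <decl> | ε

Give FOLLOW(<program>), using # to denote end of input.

In <elsepart> : <program>: <program> is at the end, add FOLLOW(<elsepart>) = { #, 'else', 'end', 'while', :=, ; }.
Union: FOLLOW(<program>) = { #, 'else', 'end', 'while', :=, ; }.

{ #, 'else', 'end', 'while', :=, ; }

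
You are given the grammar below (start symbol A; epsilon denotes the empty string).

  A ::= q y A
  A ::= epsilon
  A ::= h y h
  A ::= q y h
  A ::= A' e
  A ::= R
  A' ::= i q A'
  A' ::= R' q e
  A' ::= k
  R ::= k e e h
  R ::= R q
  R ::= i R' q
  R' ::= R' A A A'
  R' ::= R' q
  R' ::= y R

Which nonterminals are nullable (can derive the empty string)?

{ A }

Directly nullable (have an epsilon-production): A.
No other nonterminal has a production whose RHS symbols are all nullable.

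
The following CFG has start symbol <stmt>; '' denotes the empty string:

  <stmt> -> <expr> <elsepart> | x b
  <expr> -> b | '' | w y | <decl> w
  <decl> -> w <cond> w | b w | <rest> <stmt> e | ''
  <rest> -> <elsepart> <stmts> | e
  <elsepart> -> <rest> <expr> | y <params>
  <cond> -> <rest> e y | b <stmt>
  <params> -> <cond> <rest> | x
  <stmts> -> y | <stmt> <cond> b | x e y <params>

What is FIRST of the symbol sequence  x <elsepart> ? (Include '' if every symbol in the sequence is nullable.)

{ x }

x is a terminal; add {x} and stop.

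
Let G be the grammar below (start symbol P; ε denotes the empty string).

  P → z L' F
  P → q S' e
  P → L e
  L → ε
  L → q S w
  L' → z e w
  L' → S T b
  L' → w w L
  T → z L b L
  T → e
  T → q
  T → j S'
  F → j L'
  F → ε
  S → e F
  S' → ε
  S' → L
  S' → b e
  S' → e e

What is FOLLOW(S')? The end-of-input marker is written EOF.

In P → q S' e: add FIRST(e) = { e }.
In T → j S': S' is at the end, add FOLLOW(T) = { b }.
Union: FOLLOW(S') = { b, e }.

{ b, e }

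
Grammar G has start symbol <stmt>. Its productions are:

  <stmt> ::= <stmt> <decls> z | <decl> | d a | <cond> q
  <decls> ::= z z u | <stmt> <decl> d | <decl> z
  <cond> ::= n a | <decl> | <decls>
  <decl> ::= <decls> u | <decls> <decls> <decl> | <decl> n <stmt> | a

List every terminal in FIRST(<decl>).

From <decl> ::= <decls> u: add FIRST(<decls>) = { a, d, n, z }.
From <decl> ::= <decls> <decls> <decl>: add FIRST(<decls>) = { a, d, n, z }.
From <decl> ::= <decl> n <stmt>: add FIRST(<decl>) = { a, d, n, z }.
<decl> ::= a contributes {a}.
Union: FIRST(<decl>) = { a, d, n, z }.

{ a, d, n, z }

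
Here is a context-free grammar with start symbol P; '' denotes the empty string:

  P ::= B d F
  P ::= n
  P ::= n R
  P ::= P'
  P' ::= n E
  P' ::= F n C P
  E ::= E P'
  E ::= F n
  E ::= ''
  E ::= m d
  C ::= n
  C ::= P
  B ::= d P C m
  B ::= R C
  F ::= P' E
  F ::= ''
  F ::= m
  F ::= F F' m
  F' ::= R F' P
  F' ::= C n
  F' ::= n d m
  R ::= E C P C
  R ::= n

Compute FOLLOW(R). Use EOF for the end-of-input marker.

In P ::= n R: R is at the end, add FOLLOW(P) = { EOF, d, m, n }.
In B ::= R C: add FIRST(C) = { d, m, n }.
In F' ::= R F' P: add FIRST(F' P) = { d, m, n }.
Union: FOLLOW(R) = { EOF, d, m, n }.

{ EOF, d, m, n }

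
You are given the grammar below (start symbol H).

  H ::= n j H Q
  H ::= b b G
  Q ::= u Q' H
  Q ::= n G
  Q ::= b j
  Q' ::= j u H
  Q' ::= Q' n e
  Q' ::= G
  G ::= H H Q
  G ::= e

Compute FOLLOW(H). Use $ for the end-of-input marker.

{ $, b, n, u }

H is the start symbol, so $ ∈ FOLLOW(H).
In H ::= n j H Q: add FIRST(Q) = { b, n, u }.
In Q ::= u Q' H: H is at the end, add FOLLOW(Q) = { $, b, n, u }.
In Q' ::= j u H: H is at the end, add FOLLOW(Q') = { b, n }.
In G ::= H H Q: add FIRST(H Q) = { b, n }.
In G ::= H H Q: add FIRST(Q) = { b, n, u }.
Union: FOLLOW(H) = { $, b, n, u }.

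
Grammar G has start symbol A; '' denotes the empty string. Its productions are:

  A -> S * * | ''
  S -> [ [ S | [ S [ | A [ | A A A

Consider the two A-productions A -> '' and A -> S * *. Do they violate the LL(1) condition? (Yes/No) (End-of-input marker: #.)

FIRST('') = { '' } and FIRST(S * *) = { *, [ }.
The first alternative is nullable and FOLLOW(A) = { #, *, [ } shares * with FIRST of the second — conflict.

Yes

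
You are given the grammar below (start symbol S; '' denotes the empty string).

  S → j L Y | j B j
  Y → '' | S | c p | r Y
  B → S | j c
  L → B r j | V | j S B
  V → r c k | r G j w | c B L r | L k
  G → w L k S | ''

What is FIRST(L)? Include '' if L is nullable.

{ c, j, r }

From L → B r j: add FIRST(B) = { j }.
From L → V: add FIRST(V) = { c, j, r }.
L → j S B contributes {j}.
Union: FIRST(L) = { c, j, r }.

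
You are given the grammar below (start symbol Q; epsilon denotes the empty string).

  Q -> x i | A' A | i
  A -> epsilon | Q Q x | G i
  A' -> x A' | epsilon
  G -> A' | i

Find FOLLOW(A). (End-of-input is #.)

In Q -> A' A: A is at the end, add FOLLOW(Q) = { #, i, x }.
Union: FOLLOW(A) = { #, i, x }.

{ #, i, x }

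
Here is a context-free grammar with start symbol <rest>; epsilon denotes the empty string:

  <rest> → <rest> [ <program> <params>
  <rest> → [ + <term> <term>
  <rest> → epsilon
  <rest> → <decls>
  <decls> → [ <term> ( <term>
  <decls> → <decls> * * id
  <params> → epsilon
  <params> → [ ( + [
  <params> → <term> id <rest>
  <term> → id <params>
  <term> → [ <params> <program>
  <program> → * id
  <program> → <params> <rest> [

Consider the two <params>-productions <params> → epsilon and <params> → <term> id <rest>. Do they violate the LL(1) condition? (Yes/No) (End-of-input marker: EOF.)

FIRST(epsilon) = { epsilon } and FIRST(<term> id <rest>) = { [, id }.
The first alternative is nullable and FOLLOW(<params>) = { EOF, (, *, [, id } shares [ with FIRST of the second — conflict.

Yes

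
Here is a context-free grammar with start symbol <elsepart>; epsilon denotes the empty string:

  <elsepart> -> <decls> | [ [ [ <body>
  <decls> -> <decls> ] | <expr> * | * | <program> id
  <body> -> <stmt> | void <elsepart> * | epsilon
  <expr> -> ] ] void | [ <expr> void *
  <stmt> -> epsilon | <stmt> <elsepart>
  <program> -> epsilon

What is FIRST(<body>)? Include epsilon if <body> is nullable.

{ *, [, ], id, void, epsilon }

From <body> -> <stmt>: add FIRST(<stmt>) = { *, [, ], id, epsilon } (including epsilon since <stmt> is nullable).
<body> -> void <elsepart> * contributes {void}.
<body> -> epsilon contributes epsilon.
Union: FIRST(<body>) = { *, [, ], id, void, epsilon }.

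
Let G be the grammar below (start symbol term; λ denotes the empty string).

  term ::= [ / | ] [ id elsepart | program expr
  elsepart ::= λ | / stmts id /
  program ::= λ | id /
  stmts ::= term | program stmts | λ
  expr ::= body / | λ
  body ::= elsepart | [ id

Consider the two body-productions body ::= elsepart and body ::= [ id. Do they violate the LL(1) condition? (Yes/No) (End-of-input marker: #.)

No

FIRST(elsepart) = { /, λ } and FIRST([ id) = { [ }.
The first is nullable but FOLLOW(body) = { / } is disjoint from FIRST of the second.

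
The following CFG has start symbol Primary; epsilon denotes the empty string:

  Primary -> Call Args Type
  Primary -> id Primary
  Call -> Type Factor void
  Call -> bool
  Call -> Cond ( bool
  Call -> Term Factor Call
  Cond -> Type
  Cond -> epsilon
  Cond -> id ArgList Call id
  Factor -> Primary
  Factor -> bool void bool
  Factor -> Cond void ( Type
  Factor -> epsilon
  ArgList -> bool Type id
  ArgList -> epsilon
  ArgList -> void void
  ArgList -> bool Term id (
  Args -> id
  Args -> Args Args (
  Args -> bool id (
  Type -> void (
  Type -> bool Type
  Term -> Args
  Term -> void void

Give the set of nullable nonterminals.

Directly nullable (have an epsilon-production): Cond, Factor, ArgList.
No other nonterminal has a production whose RHS symbols are all nullable.

{ ArgList, Cond, Factor }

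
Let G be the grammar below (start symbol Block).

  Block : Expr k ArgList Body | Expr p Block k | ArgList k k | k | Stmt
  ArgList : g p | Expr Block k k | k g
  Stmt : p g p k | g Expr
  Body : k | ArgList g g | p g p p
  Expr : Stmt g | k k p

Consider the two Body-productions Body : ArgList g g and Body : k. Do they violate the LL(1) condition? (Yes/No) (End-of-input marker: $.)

FIRST(ArgList g g) = { g, k, p } and FIRST(k) = { k }.
Both contain k, so the two alternatives are not disjoint — LL(1) conflict.

Yes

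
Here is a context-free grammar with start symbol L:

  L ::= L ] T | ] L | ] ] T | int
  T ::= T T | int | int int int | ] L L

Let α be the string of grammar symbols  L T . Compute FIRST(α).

{ ], int }

Add FIRST(L) = { ], int }; L is not nullable, stop.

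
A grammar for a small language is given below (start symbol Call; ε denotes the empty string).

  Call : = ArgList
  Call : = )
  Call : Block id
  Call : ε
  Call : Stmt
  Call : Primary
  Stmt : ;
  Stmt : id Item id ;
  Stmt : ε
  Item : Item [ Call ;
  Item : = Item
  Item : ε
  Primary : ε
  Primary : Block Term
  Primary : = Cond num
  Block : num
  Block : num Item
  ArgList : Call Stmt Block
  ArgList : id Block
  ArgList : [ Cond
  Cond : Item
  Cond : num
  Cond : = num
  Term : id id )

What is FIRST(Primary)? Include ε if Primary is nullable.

{ =, num, ε }

Primary : ε contributes ε.
From Primary : Block Term: add FIRST(Block) = { num }.
Primary : = Cond num contributes {=}.
Union: FIRST(Primary) = { =, num, ε }.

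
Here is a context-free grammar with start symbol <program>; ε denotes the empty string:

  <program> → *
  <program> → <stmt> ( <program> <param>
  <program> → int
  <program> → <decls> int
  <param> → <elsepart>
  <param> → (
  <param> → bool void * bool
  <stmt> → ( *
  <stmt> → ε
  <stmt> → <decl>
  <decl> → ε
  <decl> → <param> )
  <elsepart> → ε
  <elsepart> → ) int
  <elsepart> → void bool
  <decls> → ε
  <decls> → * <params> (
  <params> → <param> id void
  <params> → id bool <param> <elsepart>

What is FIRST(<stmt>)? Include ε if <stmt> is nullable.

{ (, ), bool, void, ε }

<stmt> → ( * contributes {(}.
<stmt> → ε contributes ε.
From <stmt> → <decl>: add FIRST(<decl>) = { (, ), bool, void, ε } (including ε since <decl> is nullable).
Union: FIRST(<stmt>) = { (, ), bool, void, ε }.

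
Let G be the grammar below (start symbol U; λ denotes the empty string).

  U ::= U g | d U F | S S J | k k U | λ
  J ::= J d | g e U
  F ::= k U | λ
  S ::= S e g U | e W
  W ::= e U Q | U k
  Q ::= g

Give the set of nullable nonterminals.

{ F, U }

Directly nullable (have an λ-production): U, F.
No other nonterminal has a production whose RHS symbols are all nullable.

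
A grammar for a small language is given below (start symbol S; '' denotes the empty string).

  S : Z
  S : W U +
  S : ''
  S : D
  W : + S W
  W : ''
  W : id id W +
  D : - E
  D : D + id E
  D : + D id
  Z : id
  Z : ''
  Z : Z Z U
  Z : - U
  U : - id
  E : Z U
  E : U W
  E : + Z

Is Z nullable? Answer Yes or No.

Yes

Z has an ''-production, so Z ⇒ ''.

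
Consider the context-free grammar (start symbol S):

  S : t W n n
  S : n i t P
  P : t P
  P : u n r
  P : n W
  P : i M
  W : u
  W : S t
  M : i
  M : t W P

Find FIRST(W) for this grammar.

W : u contributes {u}.
From W : S t: add FIRST(S) = { n, t }.
Union: FIRST(W) = { n, t, u }.

{ n, t, u }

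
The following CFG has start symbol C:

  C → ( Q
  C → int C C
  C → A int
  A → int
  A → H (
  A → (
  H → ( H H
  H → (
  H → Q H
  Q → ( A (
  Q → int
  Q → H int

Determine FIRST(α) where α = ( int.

{ ( }

( is a terminal; add {(} and stop.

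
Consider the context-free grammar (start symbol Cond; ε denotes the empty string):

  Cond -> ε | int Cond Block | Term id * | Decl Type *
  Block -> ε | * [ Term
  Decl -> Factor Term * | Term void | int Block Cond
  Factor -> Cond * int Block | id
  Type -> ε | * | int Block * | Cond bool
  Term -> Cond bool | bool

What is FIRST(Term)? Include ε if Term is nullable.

From Term -> Cond bool: Cond nullable, take FIRST(Cond) ∪ {bool} = { *, bool, id, int }.
Term -> bool contributes {bool}.
Union: FIRST(Term) = { *, bool, id, int }.

{ *, bool, id, int }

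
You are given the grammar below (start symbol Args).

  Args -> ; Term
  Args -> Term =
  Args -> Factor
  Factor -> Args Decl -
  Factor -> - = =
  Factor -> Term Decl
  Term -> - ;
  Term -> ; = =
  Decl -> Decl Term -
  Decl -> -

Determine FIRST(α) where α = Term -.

Add FIRST(Term) = { -, ; }; Term is not nullable, stop.

{ -, ; }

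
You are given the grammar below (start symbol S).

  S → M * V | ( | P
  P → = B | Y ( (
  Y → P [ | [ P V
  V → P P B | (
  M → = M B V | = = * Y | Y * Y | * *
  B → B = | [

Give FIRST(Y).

{ =, [ }

From Y → P [: add FIRST(P) = { =, [ }.
Y → [ P V contributes {[}.
Union: FIRST(Y) = { =, [ }.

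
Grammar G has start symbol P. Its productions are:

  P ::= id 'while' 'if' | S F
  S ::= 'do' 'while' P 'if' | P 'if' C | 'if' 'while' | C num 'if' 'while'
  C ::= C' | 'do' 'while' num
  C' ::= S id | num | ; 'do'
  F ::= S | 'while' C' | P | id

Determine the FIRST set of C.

From C ::= C': add FIRST(C') = { 'do', 'if', ;, id, num }.
C ::= 'do' 'while' num contributes {'do'}.
Union: FIRST(C) = { 'do', 'if', ;, id, num }.

{ 'do', 'if', ;, id, num }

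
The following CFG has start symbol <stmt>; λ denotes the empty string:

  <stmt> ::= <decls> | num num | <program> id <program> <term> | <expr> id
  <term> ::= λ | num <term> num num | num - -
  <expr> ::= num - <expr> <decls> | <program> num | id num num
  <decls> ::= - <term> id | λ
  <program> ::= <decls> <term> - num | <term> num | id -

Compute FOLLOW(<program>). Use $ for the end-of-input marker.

{ $, id, num }

In <stmt> ::= <program> id <program> <term>: add FIRST(id <program> <term>) = { id }.
In <stmt> ::= <program> id <program> <term>: add FIRST(<term>)\{λ} = { num }.
  Since <term> is nullable, also add FOLLOW(<stmt>) = { $ }.
In <expr> ::= <program> num: add FIRST(num) = { num }.
Union: FOLLOW(<program>) = { $, id, num }.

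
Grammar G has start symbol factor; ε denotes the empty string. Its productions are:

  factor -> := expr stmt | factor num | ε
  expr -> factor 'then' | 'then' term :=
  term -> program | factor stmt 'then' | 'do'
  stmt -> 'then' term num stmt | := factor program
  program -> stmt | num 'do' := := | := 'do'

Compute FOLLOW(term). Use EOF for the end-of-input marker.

In expr -> 'then' term :=: add FIRST(:=) = { := }.
In stmt -> 'then' term num stmt: add FIRST(num stmt) = { num }.
Union: FOLLOW(term) = { :=, num }.

{ :=, num }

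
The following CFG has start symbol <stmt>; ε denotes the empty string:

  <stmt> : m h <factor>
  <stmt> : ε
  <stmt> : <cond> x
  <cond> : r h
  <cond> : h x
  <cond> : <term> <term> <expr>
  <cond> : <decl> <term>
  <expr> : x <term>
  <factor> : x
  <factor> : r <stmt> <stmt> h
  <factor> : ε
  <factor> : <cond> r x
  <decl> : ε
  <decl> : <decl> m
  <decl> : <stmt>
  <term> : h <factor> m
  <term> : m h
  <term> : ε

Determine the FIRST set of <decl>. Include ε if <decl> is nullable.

<decl> : ε contributes ε.
From <decl> : <decl> m: <decl> nullable, take FIRST(<decl>) ∪ {m} = { h, m, r, x }.
From <decl> : <stmt>: add FIRST(<stmt>) = { h, m, r, x, ε } (including ε since <stmt> is nullable).
Union: FIRST(<decl>) = { h, m, r, x, ε }.

{ h, m, r, x, ε }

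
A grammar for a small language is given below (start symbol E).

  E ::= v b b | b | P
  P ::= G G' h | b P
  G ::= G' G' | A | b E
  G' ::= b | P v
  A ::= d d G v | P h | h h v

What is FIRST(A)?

A ::= d d G v contributes {d}.
From A ::= P h: add FIRST(P) = { b, d, h }.
A ::= h h v contributes {h}.
Union: FIRST(A) = { b, d, h }.

{ b, d, h }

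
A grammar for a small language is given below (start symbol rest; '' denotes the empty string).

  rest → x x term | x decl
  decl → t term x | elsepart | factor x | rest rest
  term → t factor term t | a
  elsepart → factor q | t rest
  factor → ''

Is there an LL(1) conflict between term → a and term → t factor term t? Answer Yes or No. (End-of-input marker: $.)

FIRST(a) = { a } and FIRST(t factor term t) = { t }.
The FIRST sets are disjoint and neither alternative is nullable — no conflict.

No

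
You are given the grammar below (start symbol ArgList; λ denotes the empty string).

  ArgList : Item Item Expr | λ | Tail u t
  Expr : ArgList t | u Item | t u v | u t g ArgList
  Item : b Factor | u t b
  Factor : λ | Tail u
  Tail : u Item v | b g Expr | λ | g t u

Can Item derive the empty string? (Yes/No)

Nullable nonterminals: ArgList, Factor, Tail.
No production of Item has an RHS whose symbols are all nullable, so Item is not nullable.

No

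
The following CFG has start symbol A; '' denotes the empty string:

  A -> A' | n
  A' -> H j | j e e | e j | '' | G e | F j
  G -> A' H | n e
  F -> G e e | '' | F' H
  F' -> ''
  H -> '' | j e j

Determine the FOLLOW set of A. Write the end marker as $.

A is the start symbol, so $ ∈ FOLLOW(A).
Union: FOLLOW(A) = { $ }.

{ $ }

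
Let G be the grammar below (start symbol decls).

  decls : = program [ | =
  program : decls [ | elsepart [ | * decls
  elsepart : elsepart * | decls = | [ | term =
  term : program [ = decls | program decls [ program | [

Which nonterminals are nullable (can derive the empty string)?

{ } (none)

No nonterminal has an empty production or an RHS whose symbols are all nullable.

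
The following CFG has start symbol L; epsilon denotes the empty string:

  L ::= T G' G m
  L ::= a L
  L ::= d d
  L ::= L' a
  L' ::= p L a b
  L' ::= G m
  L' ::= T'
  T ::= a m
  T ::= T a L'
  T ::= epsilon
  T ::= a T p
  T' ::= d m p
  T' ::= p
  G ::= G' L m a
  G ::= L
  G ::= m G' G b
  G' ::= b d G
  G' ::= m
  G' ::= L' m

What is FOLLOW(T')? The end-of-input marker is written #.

{ a, b, d, m, p }

In L' ::= T': T' is at the end, add FOLLOW(L') = { a, b, d, m, p }.
Union: FOLLOW(T') = { a, b, d, m, p }.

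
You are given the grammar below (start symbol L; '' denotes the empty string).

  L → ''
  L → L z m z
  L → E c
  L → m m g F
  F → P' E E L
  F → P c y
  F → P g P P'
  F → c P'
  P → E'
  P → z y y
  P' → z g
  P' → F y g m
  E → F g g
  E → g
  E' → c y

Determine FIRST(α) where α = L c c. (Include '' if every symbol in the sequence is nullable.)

Add FIRST(L)\{''} = { c, g, m, z }; L is nullable, continue.
c is a terminal; add {c} and stop.

{ c, g, m, z }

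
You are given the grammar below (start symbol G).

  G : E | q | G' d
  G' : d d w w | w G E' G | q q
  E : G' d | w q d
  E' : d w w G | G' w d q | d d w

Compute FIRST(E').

E' : d w w G contributes {d}.
From E' : G' w d q: add FIRST(G') = { d, q, w }.
E' : d d w contributes {d}.
Union: FIRST(E') = { d, q, w }.

{ d, q, w }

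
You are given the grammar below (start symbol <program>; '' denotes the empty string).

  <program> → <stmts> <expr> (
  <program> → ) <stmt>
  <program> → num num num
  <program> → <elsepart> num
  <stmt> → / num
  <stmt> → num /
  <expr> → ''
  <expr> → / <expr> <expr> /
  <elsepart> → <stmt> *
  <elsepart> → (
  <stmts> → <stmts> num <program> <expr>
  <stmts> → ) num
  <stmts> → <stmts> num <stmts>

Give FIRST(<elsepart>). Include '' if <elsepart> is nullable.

From <elsepart> → <stmt> *: add FIRST(<stmt>) = { /, num }.
<elsepart> → ( contributes {(}.
Union: FIRST(<elsepart>) = { (, /, num }.

{ (, /, num }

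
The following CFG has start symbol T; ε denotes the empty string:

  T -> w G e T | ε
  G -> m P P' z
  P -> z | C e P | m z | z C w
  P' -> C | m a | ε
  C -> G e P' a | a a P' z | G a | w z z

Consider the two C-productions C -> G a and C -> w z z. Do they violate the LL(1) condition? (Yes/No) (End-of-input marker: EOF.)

No

FIRST(G a) = { m } and FIRST(w z z) = { w }.
The FIRST sets are disjoint and neither alternative is nullable — no conflict.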